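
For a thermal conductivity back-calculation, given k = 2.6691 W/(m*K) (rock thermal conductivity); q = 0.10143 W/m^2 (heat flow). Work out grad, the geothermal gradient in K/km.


grad = q / k * 1000
grad = 0.10143 / 2.6691 * 1000
grad = 38.00157 deg C/km
Convert: 38.00157 deg C/km * 1.0 = 38.002 K/km
grad = 38.002 K/km


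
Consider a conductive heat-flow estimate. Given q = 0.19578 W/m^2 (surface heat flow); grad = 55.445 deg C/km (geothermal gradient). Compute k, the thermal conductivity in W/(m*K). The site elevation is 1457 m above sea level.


k = q * 1000 / grad
k = 0.19578 * 1000 / 55.445
k = 3.5311 W/(m*K)


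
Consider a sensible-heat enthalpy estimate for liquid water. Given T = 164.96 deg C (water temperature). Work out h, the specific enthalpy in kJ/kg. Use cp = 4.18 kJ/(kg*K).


h = cp * T
h = 4.18 * 164.96
h = 689.53 kJ/kg


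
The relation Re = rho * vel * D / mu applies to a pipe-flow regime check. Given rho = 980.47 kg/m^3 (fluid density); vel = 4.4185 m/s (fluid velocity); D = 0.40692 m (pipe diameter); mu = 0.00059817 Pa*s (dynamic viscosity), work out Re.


Re = rho * vel * D / mu
Re = 980.47 * 4.4185 * 0.40692 / 0.00059817
Re = 2.9471e+06


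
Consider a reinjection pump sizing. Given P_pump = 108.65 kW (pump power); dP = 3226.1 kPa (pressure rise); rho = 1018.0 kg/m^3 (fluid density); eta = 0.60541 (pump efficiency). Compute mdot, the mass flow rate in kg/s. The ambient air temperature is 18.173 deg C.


mdot = P_pump * rho * eta / dP
mdot = 108.65 * 1018.0 * 0.60541 / 3226.1
mdot = 20.756 kg/s


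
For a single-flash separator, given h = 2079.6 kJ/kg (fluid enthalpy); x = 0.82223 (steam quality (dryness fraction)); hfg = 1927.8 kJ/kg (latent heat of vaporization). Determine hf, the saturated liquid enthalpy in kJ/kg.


hf = h - x * hfg
hf = 2079.6 - 0.82223 * 1927.8
hf = 494.51 kJ/kg


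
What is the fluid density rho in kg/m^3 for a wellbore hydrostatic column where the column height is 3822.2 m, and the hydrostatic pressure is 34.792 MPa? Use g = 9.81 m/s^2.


rho = P * 1e6 / (g * h)
rho = 34.792 * 1e6 / (9.81 * 3822.2)
rho = 927.89 kg/m^3


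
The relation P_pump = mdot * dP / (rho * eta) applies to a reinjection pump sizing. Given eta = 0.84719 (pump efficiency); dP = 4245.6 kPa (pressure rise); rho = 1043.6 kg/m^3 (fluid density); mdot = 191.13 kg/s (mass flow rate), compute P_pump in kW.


P_pump = mdot * dP / (rho * eta)
P_pump = 191.13 * 4245.6 / (1043.6 * 0.84719)
P_pump = 917.81 kW


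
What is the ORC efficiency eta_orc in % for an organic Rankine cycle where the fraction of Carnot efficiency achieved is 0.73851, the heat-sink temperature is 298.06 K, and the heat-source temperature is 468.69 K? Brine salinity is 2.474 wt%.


eta_orc = (1 - Tc/Th) * f * 100
eta_orc = (1 - 298.06/468.69) * 0.73851 * 100
eta_orc = 26.886 %


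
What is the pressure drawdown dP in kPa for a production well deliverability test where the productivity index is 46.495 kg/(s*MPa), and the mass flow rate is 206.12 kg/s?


dP = mdot * 1000 / PI
dP = 206.12 * 1000 / 46.495
dP = 4433.2 kPa


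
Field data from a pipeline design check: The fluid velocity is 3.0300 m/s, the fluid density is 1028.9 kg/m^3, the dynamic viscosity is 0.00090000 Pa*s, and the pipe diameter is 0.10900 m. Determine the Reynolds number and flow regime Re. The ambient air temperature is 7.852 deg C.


Step 1: Re = rho*vel*D/mu = 1028.9*3.03*0.109/0.0009 = 3.7757e+05
Step 2: Re = 3.7757e+05 > 4000, so flow is turbulent.
Re = 3.7757e+05 (turbulent)


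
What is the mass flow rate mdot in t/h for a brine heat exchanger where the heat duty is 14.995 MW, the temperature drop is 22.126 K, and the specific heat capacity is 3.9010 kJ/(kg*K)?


mdot = Q * 1000 / (cp * dT)
mdot = 14.995 * 1000 / (3.9010 * 22.126)
mdot = 173.7271 kg/s
Convert: 173.7271 kg/s * 3.6 = 625.42 t/h
mdot = 625.42 t/h


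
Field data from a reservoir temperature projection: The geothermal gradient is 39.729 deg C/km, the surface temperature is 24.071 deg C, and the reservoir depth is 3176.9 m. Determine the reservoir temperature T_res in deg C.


T_res = T_surf + grad * d / 1000
T_res = 24.071 + 39.729 * 3176.9 / 1000
T_res = 150.29 deg C


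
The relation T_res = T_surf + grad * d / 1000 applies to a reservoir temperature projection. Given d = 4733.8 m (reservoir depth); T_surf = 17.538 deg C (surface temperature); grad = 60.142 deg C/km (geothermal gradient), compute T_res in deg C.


T_res = T_surf + grad * d / 1000
T_res = 17.538 + 60.142 * 4733.8 / 1000
T_res = 302.24 deg C


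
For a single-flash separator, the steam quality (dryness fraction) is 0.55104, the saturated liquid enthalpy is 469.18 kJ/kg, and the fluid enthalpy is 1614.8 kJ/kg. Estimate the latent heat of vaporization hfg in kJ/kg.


hfg = (h - hf) / x
hfg = (1614.8 - 469.18) / 0.55104
hfg = 2079.0 kJ/kg


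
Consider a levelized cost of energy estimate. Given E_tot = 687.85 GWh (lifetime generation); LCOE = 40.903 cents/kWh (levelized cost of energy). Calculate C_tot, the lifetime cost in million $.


C_tot = LCOE / 100 * E_tot
C_tot = 40.903 / 100 * 687.85
C_tot = 281.35 million $


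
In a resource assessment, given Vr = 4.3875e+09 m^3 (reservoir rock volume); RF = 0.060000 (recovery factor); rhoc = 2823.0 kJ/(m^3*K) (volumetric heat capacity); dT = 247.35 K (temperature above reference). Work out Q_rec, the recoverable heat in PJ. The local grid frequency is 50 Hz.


Step 1: Q_s = Vr*rhoc*dT/1e12 = 4.3875e+09*2823.0*247.35/1e12 = 3063.655 PJ
Step 2: Q_rec = Q_s * RF = 3063.655 * 0.06 = 183.82 PJ
Q_rec = 183.82 PJ


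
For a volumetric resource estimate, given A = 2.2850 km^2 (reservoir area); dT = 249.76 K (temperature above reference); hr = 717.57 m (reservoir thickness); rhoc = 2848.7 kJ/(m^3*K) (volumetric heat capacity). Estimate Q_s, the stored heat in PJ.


Step 1: Vr = A*1e6*hr = 2.285*1e6*717.57 = 1.639647e+09 m^3
Step 2: Q_s = Vr*rhoc*dT/1e12 = 1.639647e+09*2848.7*249.76/1e12 = 1166.6 PJ
Q_s = 1166.6 PJ


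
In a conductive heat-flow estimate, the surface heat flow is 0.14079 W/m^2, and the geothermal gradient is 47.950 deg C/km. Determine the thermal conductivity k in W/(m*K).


k = q * 1000 / grad
k = 0.14079 * 1000 / 47.950
k = 2.9362 W/(m*K)


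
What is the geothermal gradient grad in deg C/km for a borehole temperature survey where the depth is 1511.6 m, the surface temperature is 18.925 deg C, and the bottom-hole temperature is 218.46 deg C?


grad = (T_d - T_surf) / d * 1000
grad = (218.46 - 18.925) / 1511.6 * 1000
grad = 132.00 deg C/km


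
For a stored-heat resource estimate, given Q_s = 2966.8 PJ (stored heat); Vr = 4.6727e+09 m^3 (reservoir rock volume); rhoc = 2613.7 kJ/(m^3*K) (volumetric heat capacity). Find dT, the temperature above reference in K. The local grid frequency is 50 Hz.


dT = Q_s * 1e12 / (Vr * rhoc)
dT = 2966.8 * 1e12 / (4.6727e+09 * 2613.7)
dT = 242.92 K


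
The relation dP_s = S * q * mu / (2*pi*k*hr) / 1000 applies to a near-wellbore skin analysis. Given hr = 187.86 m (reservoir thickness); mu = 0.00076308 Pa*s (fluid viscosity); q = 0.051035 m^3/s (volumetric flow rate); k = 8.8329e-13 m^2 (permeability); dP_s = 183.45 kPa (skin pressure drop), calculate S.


S = dP_s * 1000 * 2*pi*k*hr / (q*mu)
S = 183.45 * 1000 * 2*pi*8.8329e-13*187.86 / (0.051035*0.00076308)
S = 4.9113


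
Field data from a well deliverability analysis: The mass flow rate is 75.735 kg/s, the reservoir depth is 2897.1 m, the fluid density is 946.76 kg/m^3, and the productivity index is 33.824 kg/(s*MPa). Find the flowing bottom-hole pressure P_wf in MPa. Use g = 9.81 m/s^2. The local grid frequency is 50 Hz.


Step 1: P_i = rho*g*h/1e6 = 946.76*9.81*2897.1/1e6 = 26.90744 MPa
Step 2: P_wf = P_i - mdot/PI = 26.90744 - 75.735/33.824 = 24.668 MPa
P_wf = 24.668 MPa


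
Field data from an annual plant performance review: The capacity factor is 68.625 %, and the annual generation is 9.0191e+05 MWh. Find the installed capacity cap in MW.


cap = E_a / (CF/100 * 8760)
cap = 9.0191e+05 / (68.625/100 * 8760)
cap = 150.03 MW


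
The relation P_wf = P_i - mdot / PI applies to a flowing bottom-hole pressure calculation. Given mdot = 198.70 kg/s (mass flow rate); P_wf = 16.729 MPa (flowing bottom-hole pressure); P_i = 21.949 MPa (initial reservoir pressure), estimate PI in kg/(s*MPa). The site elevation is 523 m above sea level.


PI = mdot / (P_i - P_wf)
PI = 198.70 / (21.949 - 16.729)
PI = 38.065 kg/(s*MPa)


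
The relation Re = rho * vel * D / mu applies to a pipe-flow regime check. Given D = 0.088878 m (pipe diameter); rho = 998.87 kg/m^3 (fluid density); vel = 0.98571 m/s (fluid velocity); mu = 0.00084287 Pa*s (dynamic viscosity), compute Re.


Re = rho * vel * D / mu
Re = 998.87 * 0.98571 * 0.088878 / 0.00084287
Re = 1.0382e+05


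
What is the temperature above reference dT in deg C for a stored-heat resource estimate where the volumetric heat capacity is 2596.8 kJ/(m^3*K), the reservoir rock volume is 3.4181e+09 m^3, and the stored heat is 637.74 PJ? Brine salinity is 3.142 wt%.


dT = Q_s * 1e12 / (Vr * rhoc)
dT = 637.74 * 1e12 / (3.4181e+09 * 2596.8)
dT = 71.84894 K
Convert (temperature difference, 1 K = 1 deg C): 71.84894 K = 71.84894 deg C
dT = 71.849 deg C


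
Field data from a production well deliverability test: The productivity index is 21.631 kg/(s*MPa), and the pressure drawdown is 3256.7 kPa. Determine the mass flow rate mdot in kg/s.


mdot = PI * dP / 1000
mdot = 21.631 * 3256.7 / 1000
mdot = 70.446 kg/s


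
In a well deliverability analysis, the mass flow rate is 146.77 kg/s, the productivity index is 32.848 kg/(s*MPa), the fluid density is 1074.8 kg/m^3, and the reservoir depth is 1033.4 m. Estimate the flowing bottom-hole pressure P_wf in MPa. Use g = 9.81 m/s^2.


Step 1: P_i = rho*g*h/1e6 = 1074.8*9.81*1033.4/1e6 = 10.89595 MPa
Step 2: P_wf = P_i - mdot/PI = 10.89595 - 146.77/32.848 = 6.4278 MPa
P_wf = 6.4278 MPa


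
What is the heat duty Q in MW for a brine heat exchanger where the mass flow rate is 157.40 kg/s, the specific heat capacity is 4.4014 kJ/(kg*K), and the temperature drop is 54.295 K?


Q = mdot * cp * dT / 1000
Q = 157.40 * 4.4014 * 54.295 / 1000
Q = 37.615 MW


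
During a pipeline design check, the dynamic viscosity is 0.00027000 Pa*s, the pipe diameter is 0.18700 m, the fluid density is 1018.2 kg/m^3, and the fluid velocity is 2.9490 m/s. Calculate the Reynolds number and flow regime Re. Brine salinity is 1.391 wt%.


Step 1: Re = rho*vel*D/mu = 1018.2*2.949*0.187/0.00027 = 2.0796e+06
Step 2: Re = 2.0796e+06 > 4000, so flow is turbulent.
Re = 2.0796e+06 (turbulent)


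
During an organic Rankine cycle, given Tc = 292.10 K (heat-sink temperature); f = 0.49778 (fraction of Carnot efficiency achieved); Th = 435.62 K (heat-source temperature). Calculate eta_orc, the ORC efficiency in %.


eta_orc = (1 - Tc/Th) * f * 100
eta_orc = (1 - 292.10/435.62) * 0.49778 * 100
eta_orc = 16.400 %


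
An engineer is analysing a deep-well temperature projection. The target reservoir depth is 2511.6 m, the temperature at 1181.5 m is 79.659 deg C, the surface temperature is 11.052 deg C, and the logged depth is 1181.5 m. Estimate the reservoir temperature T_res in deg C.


Step 1: grad = (T_d1 - T_surf)/d1 * 1000 = (79.659 - 11.052)/1181.5 * 1000 = 58.06771 deg C/km
Step 2: T_res = T_surf + grad*d2/1000 = 11.052 + 58.06771*2511.6/1000 = 156.89 deg C
T_res = 156.89 deg C


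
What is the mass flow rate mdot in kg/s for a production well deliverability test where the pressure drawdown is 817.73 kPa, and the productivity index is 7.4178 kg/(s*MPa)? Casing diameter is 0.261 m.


mdot = PI * dP / 1000
mdot = 7.4178 * 817.73 / 1000
mdot = 6.0658 kg/s


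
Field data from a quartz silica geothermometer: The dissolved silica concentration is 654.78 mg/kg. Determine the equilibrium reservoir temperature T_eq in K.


T_eq = 1309 / (5.19 - log10(SiO2)) - 273.15
T_eq = 1309 / (5.19 - log10(654.78)) - 273.15
T_eq = 278.2622 deg C
Convert to K: 278.2622 + 273.15 = 551.41 K
T_eq = 551.41 K


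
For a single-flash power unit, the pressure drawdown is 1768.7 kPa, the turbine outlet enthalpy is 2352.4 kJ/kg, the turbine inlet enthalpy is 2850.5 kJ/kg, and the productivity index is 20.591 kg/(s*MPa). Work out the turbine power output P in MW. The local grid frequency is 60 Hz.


Step 1: mdot = PI * dP / 1000 = 20.591 * 1768.7 / 1000 = 36.41930 kg/s
Step 2: P = mdot*(h_in - h_out)/1000 = 36.41930*(2850.5 - 2352.4)/1000 = 18.140 MW
P = 18.140 MW


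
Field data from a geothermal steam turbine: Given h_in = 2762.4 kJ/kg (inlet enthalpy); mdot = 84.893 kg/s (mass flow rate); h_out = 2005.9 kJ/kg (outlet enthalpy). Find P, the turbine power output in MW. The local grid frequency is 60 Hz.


P = mdot * (h_in - h_out) / 1000
P = 84.893 * (2762.4 - 2005.9) / 1000
P = 64.222 MW


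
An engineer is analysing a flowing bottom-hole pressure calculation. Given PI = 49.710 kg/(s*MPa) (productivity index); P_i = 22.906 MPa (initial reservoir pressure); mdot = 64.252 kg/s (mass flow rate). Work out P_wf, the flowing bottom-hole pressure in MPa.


P_wf = P_i - mdot / PI
P_wf = 22.906 - 64.252 / 49.710
P_wf = 21.613 MPa


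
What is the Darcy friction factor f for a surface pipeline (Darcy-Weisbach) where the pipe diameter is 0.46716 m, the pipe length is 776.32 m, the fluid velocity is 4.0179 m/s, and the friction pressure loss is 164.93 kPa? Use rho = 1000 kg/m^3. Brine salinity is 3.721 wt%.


f = dP*1000 / ((L/D)*(rho*vel^2/2))
f = 164.93*1000 / ((776.32/0.46716)*(1000*4.0179^2/2))
f = 0.012296


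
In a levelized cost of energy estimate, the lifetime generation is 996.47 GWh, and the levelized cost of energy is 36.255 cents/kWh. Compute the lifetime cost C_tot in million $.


C_tot = LCOE / 100 * E_tot
C_tot = 36.255 / 100 * 996.47
C_tot = 361.27 million $


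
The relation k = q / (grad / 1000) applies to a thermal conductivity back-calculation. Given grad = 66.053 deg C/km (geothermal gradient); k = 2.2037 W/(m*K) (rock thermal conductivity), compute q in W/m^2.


q = k * grad / 1000
q = 2.2037 * 66.053 / 1000
q = 0.14556 W/m^2


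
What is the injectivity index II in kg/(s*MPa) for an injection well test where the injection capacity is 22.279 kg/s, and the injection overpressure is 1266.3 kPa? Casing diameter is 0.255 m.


II = mdot * 1000 / dP
II = 22.279 * 1000 / 1266.3
II = 17.594 kg/(s*MPa)


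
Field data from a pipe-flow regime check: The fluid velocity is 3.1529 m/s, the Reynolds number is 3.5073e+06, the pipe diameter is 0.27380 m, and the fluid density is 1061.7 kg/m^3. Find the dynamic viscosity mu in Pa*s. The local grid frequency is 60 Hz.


mu = rho * vel * D / Re
mu = 1061.7 * 3.1529 * 0.27380 / 3.5073e+06
mu = 0.00026132 Pa*s


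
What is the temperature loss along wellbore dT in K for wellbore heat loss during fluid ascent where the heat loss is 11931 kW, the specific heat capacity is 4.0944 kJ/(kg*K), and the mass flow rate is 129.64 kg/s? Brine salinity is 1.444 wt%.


dT = Q_loss / (mdot * cp)
dT = 11931 / (129.64 * 4.0944)
dT = 22.477 K


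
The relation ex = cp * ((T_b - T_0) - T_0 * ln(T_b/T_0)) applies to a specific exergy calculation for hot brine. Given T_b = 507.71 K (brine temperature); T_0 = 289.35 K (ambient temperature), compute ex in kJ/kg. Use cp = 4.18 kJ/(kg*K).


ex = cp * ((T_b - T_0) - T_0 * ln(T_b/T_0))
ex = 4.18 * ((507.71 - 289.35) - 289.35 * ln(507.71/289.35))
ex = 232.68 kJ/kg


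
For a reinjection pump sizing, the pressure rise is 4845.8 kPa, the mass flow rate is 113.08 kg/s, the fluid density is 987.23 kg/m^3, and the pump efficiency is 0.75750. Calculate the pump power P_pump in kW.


P_pump = mdot * dP / (rho * eta)
P_pump = 113.08 * 4845.8 / (987.23 * 0.75750)
P_pump = 732.74 kW


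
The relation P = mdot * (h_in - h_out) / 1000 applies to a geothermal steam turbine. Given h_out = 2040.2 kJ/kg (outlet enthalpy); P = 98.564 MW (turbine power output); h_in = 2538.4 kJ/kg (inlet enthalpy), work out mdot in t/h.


mdot = P * 1000 / (h_in - h_out)
mdot = 98.564 * 1000 / (2538.4 - 2040.2)
mdot = 197.8402 kg/s
Convert: 197.8402 kg/s * 3.6 = 712.22 t/h
mdot = 712.22 t/h


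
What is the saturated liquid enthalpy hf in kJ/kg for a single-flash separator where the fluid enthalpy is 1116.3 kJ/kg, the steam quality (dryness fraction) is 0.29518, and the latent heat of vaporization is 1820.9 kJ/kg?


hf = h - x * hfg
hf = 1116.3 - 0.29518 * 1820.9
hf = 578.81 kJ/kg


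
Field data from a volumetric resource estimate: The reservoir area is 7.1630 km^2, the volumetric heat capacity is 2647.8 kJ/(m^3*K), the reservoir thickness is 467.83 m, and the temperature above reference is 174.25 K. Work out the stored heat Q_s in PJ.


Step 1: Vr = A*1e6*hr = 7.163*1e6*467.83 = 3.351066e+09 m^3
Step 2: Q_s = Vr*rhoc*dT/1e12 = 3.351066e+09*2647.8*174.25/1e12 = 1546.1 PJ
Q_s = 1546.1 PJ


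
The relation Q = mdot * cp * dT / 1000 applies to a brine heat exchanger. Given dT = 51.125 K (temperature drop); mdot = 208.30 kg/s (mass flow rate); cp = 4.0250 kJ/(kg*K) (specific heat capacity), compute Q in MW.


Q = mdot * cp * dT / 1000
Q = 208.30 * 4.0250 * 51.125 / 1000
Q = 42.864 MW


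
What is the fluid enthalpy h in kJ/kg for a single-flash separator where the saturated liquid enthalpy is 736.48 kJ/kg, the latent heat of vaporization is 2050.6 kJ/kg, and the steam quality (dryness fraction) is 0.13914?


h = hf + x * hfg
h = 736.48 + 0.13914 * 2050.6
h = 1021.8 kJ/kg


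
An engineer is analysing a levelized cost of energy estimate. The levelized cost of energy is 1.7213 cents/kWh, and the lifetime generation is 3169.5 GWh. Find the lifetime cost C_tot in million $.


C_tot = LCOE / 100 * E_tot
C_tot = 1.7213 / 100 * 3169.5
C_tot = 54.557 million $


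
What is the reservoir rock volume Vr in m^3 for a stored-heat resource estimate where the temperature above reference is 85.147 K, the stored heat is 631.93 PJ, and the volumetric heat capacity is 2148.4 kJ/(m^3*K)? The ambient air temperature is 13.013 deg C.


Vr = Q_s * 1e12 / (rhoc * dT)
Vr = 631.93 * 1e12 / (2148.4 * 85.147)
Vr = 3.4545e+09 m^3


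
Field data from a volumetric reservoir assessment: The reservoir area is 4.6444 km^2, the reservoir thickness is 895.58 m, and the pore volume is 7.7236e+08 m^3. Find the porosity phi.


phi = Vp / (A * 1e6 * hr)
phi = 7.7236e+08 / (4.6444 * 1e6 * 895.58)
phi = 0.18569


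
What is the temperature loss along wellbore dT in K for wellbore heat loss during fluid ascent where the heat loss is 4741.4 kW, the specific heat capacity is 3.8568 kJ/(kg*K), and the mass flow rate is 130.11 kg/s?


dT = Q_loss / (mdot * cp)
dT = 4741.4 / (130.11 * 3.8568)
dT = 9.4486 K


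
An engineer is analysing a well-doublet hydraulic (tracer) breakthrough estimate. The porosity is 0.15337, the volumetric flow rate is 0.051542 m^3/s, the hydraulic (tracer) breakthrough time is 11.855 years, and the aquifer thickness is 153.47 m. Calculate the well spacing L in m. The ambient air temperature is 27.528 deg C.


L = sqrt(t_bt*365.25*86400*3*Qv / (pi*hr*phi))
L = sqrt(11.855*365.25*86400*3*0.051542 / (pi*153.47*0.15337))
L = 884.48 m


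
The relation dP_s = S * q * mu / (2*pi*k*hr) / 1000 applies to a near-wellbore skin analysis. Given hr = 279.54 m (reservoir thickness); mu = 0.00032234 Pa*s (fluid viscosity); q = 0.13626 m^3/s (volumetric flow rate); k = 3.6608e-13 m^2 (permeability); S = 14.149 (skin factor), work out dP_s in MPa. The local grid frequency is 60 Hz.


dP_s = S * q * mu / (2*pi*k*hr) / 1000
dP_s = 14.149 * 0.13626 * 0.00032234 / (2*pi*3.6608e-13*279.54) / 1000
dP_s = 966.5148 kPa
Convert: 966.5148 kPa * 0.001 = 0.96651 MPa
dP_s = 0.96651 MPa


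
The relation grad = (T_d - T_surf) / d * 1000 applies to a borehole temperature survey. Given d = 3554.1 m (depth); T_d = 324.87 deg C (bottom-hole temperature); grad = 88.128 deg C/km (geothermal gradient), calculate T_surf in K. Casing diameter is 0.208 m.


T_surf = T_d - grad * d / 1000
T_surf = 324.87 - 88.128 * 3554.1 / 1000
T_surf = 11.65428 deg C
Convert to K: 11.65428 + 273.15 = 284.80 K
T_surf = 284.80 K


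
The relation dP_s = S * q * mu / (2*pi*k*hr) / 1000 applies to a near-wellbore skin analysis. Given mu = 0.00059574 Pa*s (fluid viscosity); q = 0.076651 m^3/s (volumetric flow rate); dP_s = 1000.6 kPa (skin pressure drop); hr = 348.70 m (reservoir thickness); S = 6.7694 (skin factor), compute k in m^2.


k = S*q*mu / (2*pi*dP_s*1000*hr)
k = 6.7694*0.076651*0.00059574 / (2*pi*1000.6*1000*348.70)
k = 1.4100e-13 m^2


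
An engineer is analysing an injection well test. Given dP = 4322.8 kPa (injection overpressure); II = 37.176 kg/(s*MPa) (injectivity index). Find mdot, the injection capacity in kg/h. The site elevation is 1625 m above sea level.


mdot = II * dP / 1000
mdot = 37.176 * 4322.8 / 1000
mdot = 160.7044 kg/s
Convert: 160.7044 kg/s * 3600.0 = 5.7854e+05 kg/h
mdot = 5.7854e+05 kg/h


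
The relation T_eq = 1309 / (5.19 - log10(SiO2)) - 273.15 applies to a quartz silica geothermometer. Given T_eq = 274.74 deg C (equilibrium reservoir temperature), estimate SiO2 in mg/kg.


SiO2 = 10^(5.19 - 1309/(T_eq + 273.15))
SiO2 = 10^(5.19 - 1309/(274.74 + 273.15))
SiO2 = 632.17 mg/kg


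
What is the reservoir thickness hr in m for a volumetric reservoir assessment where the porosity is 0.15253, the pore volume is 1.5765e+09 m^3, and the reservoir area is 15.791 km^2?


hr = Vp / (A * 1e6 * phi)
hr = 1.5765e+09 / (15.791 * 1e6 * 0.15253)
hr = 654.53 m


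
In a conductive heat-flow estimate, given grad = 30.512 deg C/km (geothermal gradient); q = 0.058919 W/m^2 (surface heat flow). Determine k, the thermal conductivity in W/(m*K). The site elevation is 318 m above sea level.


k = q * 1000 / grad
k = 0.058919 * 1000 / 30.512
k = 1.9310 W/(m*K)


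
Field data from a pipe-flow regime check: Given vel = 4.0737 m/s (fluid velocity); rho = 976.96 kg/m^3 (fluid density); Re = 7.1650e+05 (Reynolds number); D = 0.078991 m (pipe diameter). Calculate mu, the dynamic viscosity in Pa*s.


mu = rho * vel * D / Re
mu = 976.96 * 4.0737 * 0.078991 / 7.1650e+05
mu = 0.00043876 Pa*s


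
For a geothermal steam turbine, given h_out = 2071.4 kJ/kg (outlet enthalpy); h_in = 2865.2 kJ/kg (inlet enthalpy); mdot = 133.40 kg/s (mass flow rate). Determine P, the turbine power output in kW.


P = mdot * (h_in - h_out) / 1000
P = 133.40 * (2865.2 - 2071.4) / 1000
P = 105.8929 MW
Convert: 105.8929 MW * 1000.0 = 1.0589e+05 kW
P = 1.0589e+05 kW


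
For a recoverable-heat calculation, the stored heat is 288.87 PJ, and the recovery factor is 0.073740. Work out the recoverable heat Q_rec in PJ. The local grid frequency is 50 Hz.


Q_rec = Q_s * RF
Q_rec = 288.87 * 0.073740
Q_rec = 21.301 PJ


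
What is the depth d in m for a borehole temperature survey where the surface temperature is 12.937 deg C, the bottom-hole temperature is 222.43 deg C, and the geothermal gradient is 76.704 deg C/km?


d = (T_d - T_surf) / grad * 1000
d = (222.43 - 12.937) / 76.704 * 1000
d = 2731.2 m


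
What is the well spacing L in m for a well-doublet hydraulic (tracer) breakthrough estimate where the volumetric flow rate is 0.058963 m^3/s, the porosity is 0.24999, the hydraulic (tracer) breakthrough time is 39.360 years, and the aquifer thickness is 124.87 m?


L = sqrt(t_bt*365.25*86400*3*Qv / (pi*hr*phi))
L = sqrt(39.360*365.25*86400*3*0.058963 / (pi*124.87*0.24999))
L = 1496.8 m


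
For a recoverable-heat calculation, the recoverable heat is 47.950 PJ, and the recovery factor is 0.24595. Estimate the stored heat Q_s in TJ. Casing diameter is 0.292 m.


Q_s = Q_rec / RF
Q_s = 47.950 / 0.24595
Q_s = 194.9583 PJ
Convert: 194.9583 PJ * 1000.0 = 1.9496e+05 TJ
Q_s = 1.9496e+05 TJ


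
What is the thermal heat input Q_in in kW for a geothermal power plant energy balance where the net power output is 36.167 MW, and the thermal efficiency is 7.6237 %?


Q_in = W_net / (eta / 100)
Q_in = 36.167 / (7.6237 / 100)
Q_in = 474.4022 MW
Convert: 474.4022 MW * 1000.0 = 4.7440e+05 kW
Q_in = 4.7440e+05 kW


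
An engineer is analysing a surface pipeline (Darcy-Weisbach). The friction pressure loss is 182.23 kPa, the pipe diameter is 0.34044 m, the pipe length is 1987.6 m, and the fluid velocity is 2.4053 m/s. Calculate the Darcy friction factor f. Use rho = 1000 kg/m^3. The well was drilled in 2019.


f = dP*1000 / ((L/D)*(rho*vel^2/2))
f = 182.23*1000 / ((1987.6/0.34044)*(1000*2.4053^2/2))
f = 0.010790


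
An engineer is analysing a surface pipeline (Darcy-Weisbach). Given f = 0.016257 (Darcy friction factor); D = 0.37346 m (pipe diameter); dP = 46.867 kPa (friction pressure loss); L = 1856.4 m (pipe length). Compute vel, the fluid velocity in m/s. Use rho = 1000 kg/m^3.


vel = sqrt(dP*1000*2*D / (f*L*rho))
vel = sqrt(46.867*1000*2*0.37346 / (0.016257*1856.4*1000))
vel = 1.0770 m/s


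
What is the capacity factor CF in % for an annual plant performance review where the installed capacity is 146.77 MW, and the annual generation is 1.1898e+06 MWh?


CF = E_a / (cap * 8760) * 100
CF = 1.1898e+06 / (146.77 * 8760) * 100
CF = 92.541 %


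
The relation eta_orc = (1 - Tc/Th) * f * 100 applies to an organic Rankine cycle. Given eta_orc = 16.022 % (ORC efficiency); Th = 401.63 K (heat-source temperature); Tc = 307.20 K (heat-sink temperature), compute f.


f = (eta_orc/100) / (1 - Tc/Th)
f = (16.022/100) / (1 - 307.20/401.63)
f = 0.68145


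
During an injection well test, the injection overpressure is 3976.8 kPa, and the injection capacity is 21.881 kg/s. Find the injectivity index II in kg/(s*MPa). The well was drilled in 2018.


II = mdot * 1000 / dP
II = 21.881 * 1000 / 3976.8
II = 5.5022 kg/(s*MPa)


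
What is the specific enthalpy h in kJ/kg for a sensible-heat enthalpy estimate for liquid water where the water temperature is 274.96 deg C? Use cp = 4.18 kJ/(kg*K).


h = cp * T
h = 4.18 * 274.96
h = 1149.3 kJ/kg


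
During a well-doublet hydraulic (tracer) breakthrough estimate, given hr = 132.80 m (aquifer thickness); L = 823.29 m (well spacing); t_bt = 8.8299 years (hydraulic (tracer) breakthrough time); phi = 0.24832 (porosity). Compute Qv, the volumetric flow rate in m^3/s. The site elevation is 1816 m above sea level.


Qv = pi*hr*phi*L^2 / (3*t_bt*365.25*86400)
Qv = pi*132.80*0.24832*823.29^2 / (3*8.8299*365.25*86400)
Qv = 0.084001 m^3/s


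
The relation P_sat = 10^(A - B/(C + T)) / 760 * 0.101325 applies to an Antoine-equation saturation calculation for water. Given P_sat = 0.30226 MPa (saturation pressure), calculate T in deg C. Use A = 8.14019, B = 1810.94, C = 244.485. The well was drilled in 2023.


T = B / (A - log10(P_sat * 760 / 0.101325)) - C
T = 1810.94 / (8.14019 - log10(0.30226 * 760 / 0.101325)) - 244.485
T = 134.00 deg C


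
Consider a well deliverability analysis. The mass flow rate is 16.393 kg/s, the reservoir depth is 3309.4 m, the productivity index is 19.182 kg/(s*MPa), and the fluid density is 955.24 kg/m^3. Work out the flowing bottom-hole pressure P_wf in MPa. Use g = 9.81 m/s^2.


Step 1: P_i = rho*g*h/1e6 = 955.24*9.81*3309.4/1e6 = 31.01207 MPa
Step 2: P_wf = P_i - mdot/PI = 31.01207 - 16.393/19.182 = 30.157 MPa
P_wf = 30.157 MPa


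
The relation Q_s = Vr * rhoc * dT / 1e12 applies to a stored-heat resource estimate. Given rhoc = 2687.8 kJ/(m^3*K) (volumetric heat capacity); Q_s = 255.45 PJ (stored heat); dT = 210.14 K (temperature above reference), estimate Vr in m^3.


Vr = Q_s * 1e12 / (rhoc * dT)
Vr = 255.45 * 1e12 / (2687.8 * 210.14)
Vr = 4.5227e+08 m^3


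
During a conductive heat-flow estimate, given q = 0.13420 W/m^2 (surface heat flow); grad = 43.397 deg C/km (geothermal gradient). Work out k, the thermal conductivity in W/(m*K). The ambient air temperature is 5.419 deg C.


k = q * 1000 / grad
k = 0.13420 * 1000 / 43.397
k = 3.0924 W/(m*K)


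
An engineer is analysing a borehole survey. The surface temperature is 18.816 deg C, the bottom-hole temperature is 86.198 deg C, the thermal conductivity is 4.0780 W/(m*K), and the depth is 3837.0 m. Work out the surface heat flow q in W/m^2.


Step 1: grad = (T_d - T_surf)/d * 1000 = (86.198 - 18.816)/3837.0 * 1000 = 17.56112 deg C/km
Step 2: q = k * grad / 1000 = 4.078 * 17.56112 / 1000 = 0.071614 W/m^2
q = 0.071614 W/m^2


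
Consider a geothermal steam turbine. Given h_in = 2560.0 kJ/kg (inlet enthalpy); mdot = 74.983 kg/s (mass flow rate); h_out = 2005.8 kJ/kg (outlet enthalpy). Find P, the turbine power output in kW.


P = mdot * (h_in - h_out) / 1000
P = 74.983 * (2560.0 - 2005.8) / 1000
P = 41.55558 MW
Convert: 41.55558 MW * 1000.0 = 41556 kW
P = 41556 kW


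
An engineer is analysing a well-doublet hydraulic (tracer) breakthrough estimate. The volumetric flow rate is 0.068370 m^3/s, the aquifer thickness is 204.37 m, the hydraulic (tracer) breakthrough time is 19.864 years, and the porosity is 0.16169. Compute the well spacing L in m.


L = sqrt(t_bt*365.25*86400*3*Qv / (pi*hr*phi))
L = sqrt(19.864*365.25*86400*3*0.068370 / (pi*204.37*0.16169))
L = 1112.9 m


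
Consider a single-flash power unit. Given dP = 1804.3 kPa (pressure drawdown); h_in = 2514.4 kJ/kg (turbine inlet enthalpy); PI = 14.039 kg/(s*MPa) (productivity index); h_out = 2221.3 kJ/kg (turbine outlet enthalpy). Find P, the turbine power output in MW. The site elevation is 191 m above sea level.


Step 1: mdot = PI * dP / 1000 = 14.039 * 1804.3 / 1000 = 25.33057 kg/s
Step 2: P = mdot*(h_in - h_out)/1000 = 25.33057*(2514.4 - 2221.3)/1000 = 7.4244 MW
P = 7.4244 MW


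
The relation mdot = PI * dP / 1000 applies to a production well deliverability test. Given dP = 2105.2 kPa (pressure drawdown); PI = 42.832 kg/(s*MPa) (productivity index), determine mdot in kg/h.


mdot = PI * dP / 1000
mdot = 42.832 * 2105.2 / 1000
mdot = 90.16993 kg/s
Convert: 90.16993 kg/s * 3600.0 = 3.2461e+05 kg/h
mdot = 3.2461e+05 kg/h


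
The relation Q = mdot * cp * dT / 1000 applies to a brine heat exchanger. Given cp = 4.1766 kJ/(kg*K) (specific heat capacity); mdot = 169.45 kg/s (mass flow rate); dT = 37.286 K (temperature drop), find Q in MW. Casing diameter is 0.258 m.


Q = mdot * cp * dT / 1000
Q = 169.45 * 4.1766 * 37.286 / 1000
Q = 26.388 MW


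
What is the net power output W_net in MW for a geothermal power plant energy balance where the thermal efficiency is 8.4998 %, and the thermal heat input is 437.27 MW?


W_net = eta / 100 * Q_in
W_net = 8.4998 / 100 * 437.27
W_net = 37.167 MW


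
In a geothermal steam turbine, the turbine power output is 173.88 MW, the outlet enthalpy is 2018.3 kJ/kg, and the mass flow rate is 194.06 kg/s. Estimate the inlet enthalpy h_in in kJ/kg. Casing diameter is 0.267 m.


h_in = h_out + P * 1000 / mdot
h_in = 2018.3 + 173.88 * 1000 / 194.06
h_in = 2914.3 kJ/kg


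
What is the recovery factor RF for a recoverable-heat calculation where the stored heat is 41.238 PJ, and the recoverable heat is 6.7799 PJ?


RF = Q_rec / Q_s
RF = 6.7799 / 41.238
RF = 0.16441


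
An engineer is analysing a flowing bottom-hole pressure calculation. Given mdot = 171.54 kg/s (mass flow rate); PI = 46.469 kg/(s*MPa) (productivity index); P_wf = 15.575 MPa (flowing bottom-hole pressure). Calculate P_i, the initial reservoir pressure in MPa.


P_i = P_wf + mdot / PI
P_i = 15.575 + 171.54 / 46.469
P_i = 19.266 MPa


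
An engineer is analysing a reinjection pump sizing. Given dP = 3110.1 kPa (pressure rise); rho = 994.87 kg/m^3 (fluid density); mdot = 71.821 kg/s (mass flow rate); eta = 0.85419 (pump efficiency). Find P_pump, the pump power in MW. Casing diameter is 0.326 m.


P_pump = mdot * dP / (rho * eta)
P_pump = 71.821 * 3110.1 / (994.87 * 0.85419)
P_pump = 262.8482 kW
Convert: 262.8482 kW * 0.001 = 0.26285 MW
P_pump = 0.26285 MW


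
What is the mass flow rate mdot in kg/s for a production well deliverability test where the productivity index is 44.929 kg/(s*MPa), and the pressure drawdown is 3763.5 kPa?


mdot = PI * dP / 1000
mdot = 44.929 * 3763.5 / 1000
mdot = 169.09 kg/s


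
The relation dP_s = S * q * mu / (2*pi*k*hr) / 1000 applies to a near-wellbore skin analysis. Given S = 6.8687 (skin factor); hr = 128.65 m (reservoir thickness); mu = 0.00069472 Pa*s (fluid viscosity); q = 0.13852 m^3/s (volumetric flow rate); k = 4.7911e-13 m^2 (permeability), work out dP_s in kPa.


dP_s = S * q * mu / (2*pi*k*hr) / 1000
dP_s = 6.8687 * 0.13852 * 0.00069472 / (2*pi*4.7911e-13*128.65) / 1000
dP_s = 1706.8 kPa


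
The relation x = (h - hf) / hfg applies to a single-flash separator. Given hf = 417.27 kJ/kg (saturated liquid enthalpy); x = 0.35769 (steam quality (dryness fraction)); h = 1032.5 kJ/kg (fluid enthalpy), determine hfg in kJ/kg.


hfg = (h - hf) / x
hfg = (1032.5 - 417.27) / 0.35769
hfg = 1720.0 kJ/kg


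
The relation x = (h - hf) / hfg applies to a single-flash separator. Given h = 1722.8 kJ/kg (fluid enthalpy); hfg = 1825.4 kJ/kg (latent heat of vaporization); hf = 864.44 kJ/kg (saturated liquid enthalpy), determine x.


x = (h - hf) / hfg
x = (1722.8 - 864.44) / 1825.4
x = 0.47023


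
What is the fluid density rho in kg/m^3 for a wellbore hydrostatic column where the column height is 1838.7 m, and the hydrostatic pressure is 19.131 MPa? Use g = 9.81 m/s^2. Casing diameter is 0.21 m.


rho = P * 1e6 / (g * h)
rho = 19.131 * 1e6 / (9.81 * 1838.7)
rho = 1060.6 kg/m^3


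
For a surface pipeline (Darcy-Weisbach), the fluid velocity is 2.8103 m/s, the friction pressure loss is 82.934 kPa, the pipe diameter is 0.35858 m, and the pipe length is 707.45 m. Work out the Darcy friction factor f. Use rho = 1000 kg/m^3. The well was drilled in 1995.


f = dP*1000 / ((L/D)*(rho*vel^2/2))
f = 82.934*1000 / ((707.45/0.35858)*(1000*2.8103^2/2))
f = 0.010645


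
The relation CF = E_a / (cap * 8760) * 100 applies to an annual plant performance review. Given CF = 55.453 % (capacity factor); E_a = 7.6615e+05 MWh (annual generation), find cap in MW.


cap = E_a / (CF/100 * 8760)
cap = 7.6615e+05 / (55.453/100 * 8760)
cap = 157.72 MW


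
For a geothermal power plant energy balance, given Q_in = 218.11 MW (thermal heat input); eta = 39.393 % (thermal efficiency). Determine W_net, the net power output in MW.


W_net = eta / 100 * Q_in
W_net = 39.393 / 100 * 218.11
W_net = 85.920 MW


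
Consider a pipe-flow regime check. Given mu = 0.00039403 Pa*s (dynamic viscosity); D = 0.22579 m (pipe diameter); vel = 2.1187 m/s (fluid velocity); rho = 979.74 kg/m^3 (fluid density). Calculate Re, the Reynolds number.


Re = rho * vel * D / mu
Re = 979.74 * 2.1187 * 0.22579 / 0.00039403
Re = 1.1895e+06


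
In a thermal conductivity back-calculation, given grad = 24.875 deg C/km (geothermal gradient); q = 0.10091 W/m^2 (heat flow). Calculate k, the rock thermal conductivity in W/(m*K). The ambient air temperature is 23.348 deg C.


k = q / (grad / 1000)
k = 0.10091 / (24.875 / 1000)
k = 4.0567 W/(m*K)


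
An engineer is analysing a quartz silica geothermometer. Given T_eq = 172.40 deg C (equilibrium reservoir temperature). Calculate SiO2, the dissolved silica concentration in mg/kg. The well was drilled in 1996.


SiO2 = 10^(5.19 - 1309/(T_eq + 273.15))
SiO2 = 10^(5.19 - 1309/(172.40 + 273.15))
SiO2 = 178.67 mg/kg


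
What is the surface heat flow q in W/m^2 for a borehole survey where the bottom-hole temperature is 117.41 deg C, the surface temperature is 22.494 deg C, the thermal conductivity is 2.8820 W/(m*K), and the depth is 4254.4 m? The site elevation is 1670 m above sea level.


Step 1: grad = (T_d - T_surf)/d * 1000 = (117.41 - 22.494)/4254.4 * 1000 = 22.31008 deg C/km
Step 2: q = k * grad / 1000 = 2.882 * 22.31008 / 1000 = 0.064298 W/m^2
q = 0.064298 W/m^2


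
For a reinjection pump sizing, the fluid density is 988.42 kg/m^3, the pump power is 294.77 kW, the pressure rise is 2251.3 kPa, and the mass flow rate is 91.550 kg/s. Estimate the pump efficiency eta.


eta = mdot * dP / (rho * P_pump)
eta = 91.550 * 2251.3 / (988.42 * 294.77)
eta = 0.70740


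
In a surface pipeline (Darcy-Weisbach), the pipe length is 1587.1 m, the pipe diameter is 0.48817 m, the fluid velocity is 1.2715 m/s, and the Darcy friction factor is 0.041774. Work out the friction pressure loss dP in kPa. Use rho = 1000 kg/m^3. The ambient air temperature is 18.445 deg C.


dP = f * (L/D) * (rho*vel^2/2) / 1000
dP = 0.041774 * (1587.1/0.48817) * (1000*1.2715^2/2) / 1000
dP = 109.78 kPa


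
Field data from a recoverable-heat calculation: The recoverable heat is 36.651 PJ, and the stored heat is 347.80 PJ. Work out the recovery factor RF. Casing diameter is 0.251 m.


RF = Q_rec / Q_s
RF = 36.651 / 347.80
RF = 0.10538


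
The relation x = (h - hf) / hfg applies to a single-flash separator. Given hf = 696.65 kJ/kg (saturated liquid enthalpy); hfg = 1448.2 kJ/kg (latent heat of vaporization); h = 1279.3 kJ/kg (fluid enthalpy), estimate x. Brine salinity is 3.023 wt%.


x = (h - hf) / hfg
x = (1279.3 - 696.65) / 1448.2
x = 0.40233


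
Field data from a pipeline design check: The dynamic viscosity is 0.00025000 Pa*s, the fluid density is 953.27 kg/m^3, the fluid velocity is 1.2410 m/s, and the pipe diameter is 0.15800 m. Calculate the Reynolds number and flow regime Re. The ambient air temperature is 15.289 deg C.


Step 1: Re = rho*vel*D/mu = 953.27*1.241*0.158/0.00025 = 7.4766e+05
Step 2: Re = 7.4766e+05 > 4000, so flow is turbulent.
Re = 7.4766e+05 (turbulent)


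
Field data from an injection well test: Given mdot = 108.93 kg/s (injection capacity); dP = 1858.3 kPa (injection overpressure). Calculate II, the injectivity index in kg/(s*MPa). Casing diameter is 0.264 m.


II = mdot * 1000 / dP
II = 108.93 * 1000 / 1858.3
II = 58.618 kg/(s*MPa)


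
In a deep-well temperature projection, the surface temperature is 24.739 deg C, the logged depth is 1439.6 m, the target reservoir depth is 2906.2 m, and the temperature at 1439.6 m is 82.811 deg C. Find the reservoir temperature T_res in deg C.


Step 1: grad = (T_d1 - T_surf)/d1 * 1000 = (82.811 - 24.739)/1439.6 * 1000 = 40.33898 deg C/km
Step 2: T_res = T_surf + grad*d2/1000 = 24.739 + 40.33898*2906.2/1000 = 141.97 deg C
T_res = 141.97 deg C


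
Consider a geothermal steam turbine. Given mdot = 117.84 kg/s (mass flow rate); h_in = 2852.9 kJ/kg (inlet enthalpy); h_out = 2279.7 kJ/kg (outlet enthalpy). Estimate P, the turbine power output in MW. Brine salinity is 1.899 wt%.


P = mdot * (h_in - h_out) / 1000
P = 117.84 * (2852.9 - 2279.7) / 1000
P = 67.546 MW


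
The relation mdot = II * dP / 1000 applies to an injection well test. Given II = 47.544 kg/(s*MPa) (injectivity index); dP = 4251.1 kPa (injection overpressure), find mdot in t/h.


mdot = II * dP / 1000
mdot = 47.544 * 4251.1 / 1000
mdot = 202.1143 kg/s
Convert: 202.1143 kg/s * 3.6 = 727.61 t/h
mdot = 727.61 t/h


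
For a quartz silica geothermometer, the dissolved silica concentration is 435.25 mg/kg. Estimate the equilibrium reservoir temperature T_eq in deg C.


T_eq = 1309 / (5.19 - log10(SiO2)) - 273.15
T_eq = 1309 / (5.19 - log10(435.25)) - 273.15
T_eq = 239.93 deg C


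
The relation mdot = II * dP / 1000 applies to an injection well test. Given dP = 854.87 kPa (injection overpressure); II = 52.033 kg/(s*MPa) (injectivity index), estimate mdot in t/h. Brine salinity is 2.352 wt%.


mdot = II * dP / 1000
mdot = 52.033 * 854.87 / 1000
mdot = 44.48145 kg/s
Convert: 44.48145 kg/s * 3.6 = 160.13 t/h
mdot = 160.13 t/h


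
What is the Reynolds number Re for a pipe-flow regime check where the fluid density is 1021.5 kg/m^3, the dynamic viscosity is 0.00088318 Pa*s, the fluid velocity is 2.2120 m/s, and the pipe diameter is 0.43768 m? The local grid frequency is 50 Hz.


Re = rho * vel * D / mu
Re = 1021.5 * 2.2120 * 0.43768 / 0.00088318
Re = 1.1198e+06
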